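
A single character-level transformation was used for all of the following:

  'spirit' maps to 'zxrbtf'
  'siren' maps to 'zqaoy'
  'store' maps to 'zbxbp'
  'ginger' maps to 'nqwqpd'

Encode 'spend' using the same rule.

In spirit: s→z is +7, p→x is +8, i→r is +9, r→b is +10 — the shift increases by 1 each position. Each letter shifts forward by (position + 7), i.e. 7, 8, 9, … — the shift grows by one for each successive letter.
Applying it to spend: s+7=z, p+8=x, e+9=n, n+10=x, d+11=o.

zxnxo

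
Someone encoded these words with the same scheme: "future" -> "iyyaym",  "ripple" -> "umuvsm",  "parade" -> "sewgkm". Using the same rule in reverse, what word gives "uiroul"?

remind

The shift increases by 1 at each position, starting from +3: 3, 4, 5, ….
Reversing it on uiroul: u−3=r, i−4=e, r−5=m, o−6=i, u−7=n, l−8=d.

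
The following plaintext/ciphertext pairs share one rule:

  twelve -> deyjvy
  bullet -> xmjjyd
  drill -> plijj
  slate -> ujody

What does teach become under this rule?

dyogz

Each letter's alphabet position (a=0..z=25) is mapped through 9·x+14 mod 26 — an affine cipher.
Applying it to teach: t(19)→9·19+14≡3=d; e(4)→9·4+14≡24=y; a(0)→9·0+14≡14=o; c(2)→9·2+14≡6=g; h(7)→9·7+14≡25=z (all mod 26).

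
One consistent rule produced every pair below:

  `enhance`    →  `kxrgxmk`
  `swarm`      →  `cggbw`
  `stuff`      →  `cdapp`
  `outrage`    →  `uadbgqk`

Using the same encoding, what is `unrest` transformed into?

axbkcd

The shift depends on letter class: consonant n→x is +10, but vowel e→k is +6. Two shifts are in play — +6 for a/e/i/o/u, +10 for every other letter.
On unrest: u(vowel)+6=a, n(cons)+10=x, r(cons)+10=b, e(vowel)+6=k, s(cons)+10=c, t(cons)+10=d.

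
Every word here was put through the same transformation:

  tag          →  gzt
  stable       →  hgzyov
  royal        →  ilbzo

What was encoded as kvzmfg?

This is the alphabet-reversal cipher (Atbash): a becomes z, b becomes y, etc.
Reversing it on kvzmfg: k↔p, v↔e, z↔a, m↔n, f↔u, g↔t.

peanut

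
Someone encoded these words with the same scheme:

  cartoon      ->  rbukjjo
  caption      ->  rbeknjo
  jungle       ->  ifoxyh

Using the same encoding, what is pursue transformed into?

efupfh

c(2)→r(17) and a(0)→b(1) fit y≡21x+1 (mod 26); the inverse of 21 mod 26 is 5. Each letter's alphabet position (a=0..z=25) is mapped through 21·x+1 mod 26 — an affine cipher.
For pursue: p(15)→21·15+1≡4=e; u(20)→21·20+1≡5=f; r(17)→21·17+1≡20=u; s(18)→21·18+1≡15=p; u(20)→21·20+1≡5=f; e(4)→21·4+1≡7=h (all mod 26).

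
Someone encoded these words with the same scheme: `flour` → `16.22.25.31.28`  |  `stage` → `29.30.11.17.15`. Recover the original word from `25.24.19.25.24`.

Each letter is replaced by its alphabet position (a=1..z=26) + 10.
Reversing it on 25.24.19.25.24: 25→(25−10)÷1=15=o, 24→(24−10)÷1=14=n, 19→(19−10)÷1=9=i, 25→(25−10)÷1=15=o, 24→(24−10)÷1=14=n.

onion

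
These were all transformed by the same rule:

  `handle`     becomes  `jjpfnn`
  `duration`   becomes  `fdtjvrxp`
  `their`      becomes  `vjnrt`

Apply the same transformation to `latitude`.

njvrvdfn

Vowels shift forward by 9 and consonants shift forward by 2.
Applying it to latitude: l(cons)+2=n, a(vowel)+9=j, t(cons)+2=v, i(vowel)+9=r, t(cons)+2=v, u(vowel)+9=d, d(cons)+2=f, e(vowel)+9=n.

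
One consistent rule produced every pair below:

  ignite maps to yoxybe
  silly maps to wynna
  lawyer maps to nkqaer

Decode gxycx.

i(8)→y(24) and g(6)→o(14) fit y≡5x+10 (mod 26); the inverse of 5 mod 26 is 21. Each letter's alphabet position (a=0..z=25) is mapped through 5·x+10 mod 26 — an affine cipher.
Decoding gxycx: g(6)→21·(6−10)≡20=u; x(23)→21·(23−10)≡13=n; y(24)→21·(24−10)≡8=i; c(2)→21·(2−10)≡14=o; x(23)→21·(23−10)≡13=n (all mod 26).

union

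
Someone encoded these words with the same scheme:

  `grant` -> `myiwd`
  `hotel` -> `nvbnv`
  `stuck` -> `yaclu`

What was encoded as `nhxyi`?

In grant: g→m is +6, r→y is +7, a→i is +8, n→w is +9 — the shift increases by 1 each position. Each letter shifts forward by (position + 6), i.e. 6, 7, 8, … — the shift grows by one for each successive letter.
Undoing it on nhxyi: n−6=h, h−7=a, x−8=p, y−9=p, i−10=y.

happy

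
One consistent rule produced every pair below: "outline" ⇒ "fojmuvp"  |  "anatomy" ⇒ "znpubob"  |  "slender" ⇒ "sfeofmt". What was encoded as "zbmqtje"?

The output letters match the input read backwards, each shifted +1: outline reversed is eniltuo. Read the word backwards and shift each letter +1.
Reversing it on zbmqtje: shift back: z−1=y, b−1=a, m−1=l, q−1=p, t−1=s, j−1=i, e−1=d → yalpsid; then reverse → display.

display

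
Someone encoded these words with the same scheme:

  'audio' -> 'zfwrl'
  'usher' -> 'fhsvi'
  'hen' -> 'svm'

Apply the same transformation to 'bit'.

yrg

Each pair mirrors across the alphabet (a↔z, u↔f, d↔w): positions sum to 25. Letters are reflected about the middle of the alphabet (position → 25−position): Atbash.
On bit: b↔y, i↔r, t↔g.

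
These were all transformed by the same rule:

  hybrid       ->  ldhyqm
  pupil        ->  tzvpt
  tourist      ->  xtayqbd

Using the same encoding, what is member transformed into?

In hybrid: h→l is +4, y→d is +5, b→h is +6, r→y is +7 — the shift increases by 1 each position. Each letter shifts forward by (position + 4), i.e. 4, 5, 6, … — the shift grows by one for each successive letter.
For member: m+4=q, e+5=j, m+6=s, b+7=i, e+8=m, r+9=a.

qjsima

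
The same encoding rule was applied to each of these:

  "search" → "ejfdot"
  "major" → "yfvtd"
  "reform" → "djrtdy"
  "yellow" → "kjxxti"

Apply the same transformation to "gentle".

The shift depends on letter class: consonant s→e is +12, but vowel e→j is +5. The rule splits by letter class: vowels +5, consonants +12.
For gentle: g(cons)+12=s, e(vowel)+5=j, n(cons)+12=z, t(cons)+12=f, l(cons)+12=x, e(vowel)+5=j.

sjzfxj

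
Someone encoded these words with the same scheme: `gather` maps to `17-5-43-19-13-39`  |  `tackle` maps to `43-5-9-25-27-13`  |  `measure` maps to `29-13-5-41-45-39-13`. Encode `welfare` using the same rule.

49-13-27-15-5-39-13

With a=1..z=26, the number is 2·pos + 3.
For welfare: w=23→49, e=5→13, l=12→27, f=6→15, a=1→5, r=18→39, e=5→13.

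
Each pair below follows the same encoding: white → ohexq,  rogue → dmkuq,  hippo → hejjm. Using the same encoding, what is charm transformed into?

w(22)→o(14) and h(7)→h(7) fit y≡23x+2 (mod 26); the inverse of 23 mod 26 is 17. Each letter's alphabet position (a=0..z=25) is mapped through 23·x+2 mod 26 — an affine cipher.
Applying it to charm: c(2)→23·2+2≡22=w; h(7)→23·7+2≡7=h; a(0)→23·0+2≡2=c; r(17)→23·17+2≡3=d; m(12)→23·12+2≡18=s (all mod 26).

whcds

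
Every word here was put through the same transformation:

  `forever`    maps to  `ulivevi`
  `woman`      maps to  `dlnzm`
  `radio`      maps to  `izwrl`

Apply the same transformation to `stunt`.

Each pair mirrors across the alphabet (f↔u, o↔l, r↔i): positions sum to 25. This is the alphabet-reversal cipher (Atbash): a becomes z, b becomes y, etc.
Applying it to stunt: s↔h, t↔g, u↔f, n↔m, t↔g.

hgfmg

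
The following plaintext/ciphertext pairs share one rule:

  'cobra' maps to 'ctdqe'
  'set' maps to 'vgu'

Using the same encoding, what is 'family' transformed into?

The word is reversed, then every letter is shifted forward by 2.
On family: reverse → ylimaf; then shift: y+2=a, l+2=n, i+2=k, m+2=o, a+2=c, f+2=h.

ankoch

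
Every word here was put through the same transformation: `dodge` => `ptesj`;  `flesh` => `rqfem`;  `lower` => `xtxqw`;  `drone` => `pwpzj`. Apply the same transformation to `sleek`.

Shifts by position in dodge: pos 0: d→p (+12), pos 1: o→t (+5), pos 2: d→e (+1), pos 3: g→s (+12), pos 4: e→j (+5) — repeating every 3. It's a Vigenère-style cipher with numeric key [12,5,1]: position i shifts by key[i mod 3].
For sleek: s+12=e, l+5=q, e+1=f, e+12=q, k+5=p.

eqfqp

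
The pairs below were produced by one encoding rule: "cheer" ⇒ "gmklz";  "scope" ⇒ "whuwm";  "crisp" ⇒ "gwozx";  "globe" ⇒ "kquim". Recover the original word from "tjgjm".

In cheer: c→g is +4, h→m is +5, e→k is +6, e→l is +7 — the shift increases by 1 each position. Each letter shifts forward by (position + 4), i.e. 4, 5, 6, … — the shift grows by one for each successive letter.
Undoing it on tjgjm: t−4=p, j−5=e, g−6=a, j−7=c, m−8=e.

peace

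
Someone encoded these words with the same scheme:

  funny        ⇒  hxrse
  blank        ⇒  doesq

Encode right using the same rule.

tlkmz

The shift increases by 1 at each position, starting from +2: 2, 3, 4, ….
On right: r+2=t, i+3=l, g+4=k, h+5=m, t+6=z.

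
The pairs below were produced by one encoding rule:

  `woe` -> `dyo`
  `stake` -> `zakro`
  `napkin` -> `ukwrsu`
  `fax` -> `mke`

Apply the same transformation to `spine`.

Two shifts are in play — +10 for a/e/i/o/u, +7 for every other letter.
Applying it to spine: s(cons)+7=z, p(cons)+7=w, i(vowel)+10=s, n(cons)+7=u, e(vowel)+10=o.

zwsuo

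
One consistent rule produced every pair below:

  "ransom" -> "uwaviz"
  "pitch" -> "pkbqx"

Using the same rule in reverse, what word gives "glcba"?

The output letters match the input read backwards, each shifted +8: ransom reversed is mosnar. Read the word backwards and shift each letter +8.
Decoding glcba: shift back: g−8=y, l−8=d, c−8=u, b−8=t, a−8=s → yduts; then reverse → study.

study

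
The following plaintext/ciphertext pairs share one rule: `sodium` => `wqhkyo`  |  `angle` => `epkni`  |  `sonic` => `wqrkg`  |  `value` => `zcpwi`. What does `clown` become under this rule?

The shifts repeat in a cycle of length 2: positions 0,1,… shift by +4, +2, then the pattern repeats.
Applying it to clown: c+4=g, l+2=n, o+4=s, w+2=y, n+4=r.

gnsyr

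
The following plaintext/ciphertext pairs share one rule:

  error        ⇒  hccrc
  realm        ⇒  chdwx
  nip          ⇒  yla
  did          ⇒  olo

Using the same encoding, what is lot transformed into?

wre

The shift depends on letter class: consonant r→c is +11, but vowel e→h is +3. Two shifts are in play — +3 for a/e/i/o/u, +11 for every other letter.
Applying it to lot: l(cons)+11=w, o(vowel)+3=r, t(cons)+11=e.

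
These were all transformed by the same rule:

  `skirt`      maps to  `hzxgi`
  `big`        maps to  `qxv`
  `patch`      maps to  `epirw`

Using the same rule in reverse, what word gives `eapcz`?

plank

It's a constant shift of +15 (ROT15).
Reversing it on eapcz: e−15=p, a−15=l, p−15=a, c−15=n, z−15=k.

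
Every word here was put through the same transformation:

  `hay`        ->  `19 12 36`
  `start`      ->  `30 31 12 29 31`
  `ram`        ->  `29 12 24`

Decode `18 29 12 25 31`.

h is letter #8 and maps to 19: an offset of 11. The number is (letter's place in the alphabet, a=1) + 11.
Reversing it on 18 29 12 25 31: 18→(18−11)÷1=7=g, 29→(29−11)÷1=18=r, 12→(12−11)÷1=1=a, 25→(25−11)÷1=14=n, 31→(31−11)÷1=20=t.

grant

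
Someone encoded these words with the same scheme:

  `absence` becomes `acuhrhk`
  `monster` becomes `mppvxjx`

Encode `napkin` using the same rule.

In absence: a→a is +0, b→c is +1, s→u is +2, e→h is +3 — the shift increases by 1 each position. The shift increases by 1 at each position, starting from +0: 0, 1, 2, ….
On napkin: n+0=n, a+1=b, p+2=r, k+3=n, i+4=m, n+5=s.

nbrnms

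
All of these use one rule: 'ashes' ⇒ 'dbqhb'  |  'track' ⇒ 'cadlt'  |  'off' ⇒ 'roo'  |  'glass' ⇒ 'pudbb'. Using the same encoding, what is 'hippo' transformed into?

The shift depends on letter class: consonant s→b is +9, but vowel a→d is +3. Two shifts are in play — +3 for a/e/i/o/u, +9 for every other letter.
Applying it to hippo: h(cons)+9=q, i(vowel)+3=l, p(cons)+9=y, p(cons)+9=y, o(vowel)+3=r.

qlyyr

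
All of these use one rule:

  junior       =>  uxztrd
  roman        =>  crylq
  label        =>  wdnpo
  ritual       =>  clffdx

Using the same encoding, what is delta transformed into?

Shifts by position in junior: pos 0: j→u (+11), pos 1: u→x (+3), pos 2: n→z (+12), pos 3: i→t (+11), pos 4: o→r (+3), pos 5: r→d (+12) — repeating every 3. A repeating key of period 3 is used — shifts +11, +3, +12 over and over.
Applying it to delta: d+11=o, e+3=h, l+12=x, t+11=e, a+3=d.

ohxed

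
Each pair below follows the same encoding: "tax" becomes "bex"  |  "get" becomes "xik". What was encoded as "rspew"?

The output letters match the input read backwards, each shifted +4: tax reversed is xat. Two steps: reverse the string, then apply a Caesar shift of +4.
Reversing it on rspew: shift back: r−4=n, s−4=o, p−4=l, e−4=a, w−4=s → nolas; then reverse → salon.

salon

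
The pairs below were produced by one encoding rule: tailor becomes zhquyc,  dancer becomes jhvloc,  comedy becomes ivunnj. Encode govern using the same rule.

mvdnby

In tailor: t→z is +6, a→h is +7, i→q is +8, l→u is +9 — the shift increases by 1 each position. Letter i (0-indexed) is shifted by i+6, so successive shifts are 6, 7, 8, ….
Applying it to govern: g+6=m, o+7=v, v+8=d, e+9=n, r+10=b, n+11=y.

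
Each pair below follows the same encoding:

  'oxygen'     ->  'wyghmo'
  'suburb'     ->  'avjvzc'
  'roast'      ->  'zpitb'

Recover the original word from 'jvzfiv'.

bureau

Shifts by position in oxygen: pos 0: o→w (+8), pos 1: x→y (+1), pos 2: y→g (+8), pos 3: g→h (+1) — repeating every 2. The shifts repeat in a cycle of length 2: positions 0,1,… shift by +8, +1, then the pattern repeats.
Undoing it on jvzfiv: j−8=b, v−1=u, z−8=r, f−1=e, i−8=a, v−1=u.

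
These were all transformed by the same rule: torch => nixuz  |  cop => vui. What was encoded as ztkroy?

Read the word backwards and shift each letter +6.
Undoing it on ztkroy: shift back: z−6=t, t−6=n, k−6=e, r−6=l, o−6=i, y−6=s → tnelis; then reverse → silent.

silent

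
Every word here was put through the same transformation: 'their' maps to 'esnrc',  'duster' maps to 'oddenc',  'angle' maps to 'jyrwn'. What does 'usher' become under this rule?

ddsnc

Vowels shift forward by 9 and consonants shift forward by 11.
Applying it to usher: u(vowel)+9=d, s(cons)+11=d, h(cons)+11=s, e(vowel)+9=n, r(cons)+11=c.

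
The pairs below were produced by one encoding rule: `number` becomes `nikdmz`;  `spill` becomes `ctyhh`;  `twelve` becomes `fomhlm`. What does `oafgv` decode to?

Treating letters as 0–25, the rule is x ↦ 3x + 0 (mod 26).
Decoding oafgv: o(14)→9·(14−0)≡22=w; a(0)→9·(0−0)≡0=a; f(5)→9·(5−0)≡19=t; g(6)→9·(6−0)≡2=c; v(21)→9·(21−0)≡7=h (all mod 26).

watch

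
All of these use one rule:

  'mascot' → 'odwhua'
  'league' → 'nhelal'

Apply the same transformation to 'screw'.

ufvjc

Letter i (0-indexed) is shifted by i+2, so successive shifts are 2, 3, 4, ….
On screw: s+2=u, c+3=f, r+4=v, e+5=j, w+6=c.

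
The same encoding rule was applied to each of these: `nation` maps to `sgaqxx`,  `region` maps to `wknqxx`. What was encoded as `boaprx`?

within

In nation: n→s is +5, a→g is +6, t→a is +7, i→q is +8 — the shift increases by 1 each position. The shift increases by 1 at each position, starting from +5: 5, 6, 7, ….
Reversing it on boaprx: b−5=w, o−6=i, a−7=t, p−8=h, r−9=i, x−10=n.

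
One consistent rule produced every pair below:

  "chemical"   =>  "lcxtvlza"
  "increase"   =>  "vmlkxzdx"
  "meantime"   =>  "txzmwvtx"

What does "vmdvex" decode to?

This is an affine cipher: with a=0,…,z=25, each position x becomes (19x+25) mod 26.
Reversing it on vmdvex: v(21)→11·(21−25)≡8=i; m(12)→11·(12−25)≡13=n; d(3)→11·(3−25)≡18=s; v(21)→11·(21−25)≡8=i; e(4)→11·(4−25)≡3=d; x(23)→11·(23−25)≡4=e (all mod 26).

inside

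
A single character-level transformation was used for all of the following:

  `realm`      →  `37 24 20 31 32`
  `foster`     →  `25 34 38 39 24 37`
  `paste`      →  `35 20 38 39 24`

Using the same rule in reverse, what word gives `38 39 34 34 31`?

stool

Each letter is replaced by its alphabet position (a=1..z=26) + 19.
Decoding 38 39 34 34 31: 38→(38−19)÷1=19=s, 39→(39−19)÷1=20=t, 34→(34−19)÷1=15=o, 34→(34−19)÷1=15=o, 31→(31−19)÷1=12=l.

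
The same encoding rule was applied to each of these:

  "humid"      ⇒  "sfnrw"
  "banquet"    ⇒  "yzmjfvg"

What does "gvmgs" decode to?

Each pair mirrors across the alphabet (h↔s, u↔f, m↔n): positions sum to 25. Letters are reflected about the middle of the alphabet (position → 25−position): Atbash.
Undoing it on gvmgs: g↔t, v↔e, m↔n, g↔t, s↔h.

tenth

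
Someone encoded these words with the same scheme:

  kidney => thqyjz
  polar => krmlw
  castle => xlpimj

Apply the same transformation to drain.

Treating letters as 0–25, the rule is x ↦ 19x + 11 (mod 26).
Applying it to drain: d(3)→19·3+11≡16=q; r(17)→19·17+11≡22=w; a(0)→19·0+11≡11=l; i(8)→19·8+11≡7=h; n(13)→19·13+11≡24=y (all mod 26).

qwlhy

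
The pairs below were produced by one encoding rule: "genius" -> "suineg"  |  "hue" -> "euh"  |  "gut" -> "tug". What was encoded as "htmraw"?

The word is simply reversed.
Decoding htmraw: then reverse → warmth.

warmth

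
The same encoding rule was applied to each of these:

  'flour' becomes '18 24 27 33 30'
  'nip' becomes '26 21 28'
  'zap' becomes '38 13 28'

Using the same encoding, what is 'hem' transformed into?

f is letter #6 and maps to 18: an offset of 12. Each letter is replaced by its alphabet position (a=1..z=26) + 12.
For hem: h=8→20, e=5→17, m=13→25.

20 17 25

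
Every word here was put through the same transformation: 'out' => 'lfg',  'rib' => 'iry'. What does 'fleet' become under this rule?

Each pair mirrors across the alphabet (o↔l, u↔f, t↔g): positions sum to 25. Each letter is replaced by its mirror in the alphabet: a↔z, b↔y, c↔x, and so on (the Atbash cipher).
For fleet: f↔u, l↔o, e↔v, e↔v, t↔g.

uovvg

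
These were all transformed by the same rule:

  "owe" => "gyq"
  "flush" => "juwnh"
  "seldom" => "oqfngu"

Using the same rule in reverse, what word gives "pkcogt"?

remain

The word is reversed, then every letter is shifted forward by 2.
Reversing it on pkcogt: shift back: p−2=n, k−2=i, c−2=a, o−2=m, g−2=e, t−2=r → niamer; then reverse → remain.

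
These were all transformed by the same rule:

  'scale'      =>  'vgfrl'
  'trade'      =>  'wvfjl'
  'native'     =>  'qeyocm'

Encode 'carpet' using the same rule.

fewvlb

In scale: s→v is +3, c→g is +4, a→f is +5, l→r is +6 — the shift increases by 1 each position. Each letter shifts forward by (position + 3), i.e. 3, 4, 5, … — the shift grows by one for each successive letter.
On carpet: c+3=f, a+4=e, r+5=w, p+6=v, e+7=l, t+8=b.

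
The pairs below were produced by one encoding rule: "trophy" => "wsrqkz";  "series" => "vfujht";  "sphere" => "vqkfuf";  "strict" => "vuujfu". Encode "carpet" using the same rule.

fbuqhu

Shifts by position in trophy: pos 0: t→w (+3), pos 1: r→s (+1), pos 2: o→r (+3), pos 3: p→q (+1) — repeating every 2. It's a Vigenère-style cipher with numeric key [3,1]: position i shifts by key[i mod 2].
For carpet: c+3=f, a+1=b, r+3=u, p+1=q, e+3=h, t+1=u.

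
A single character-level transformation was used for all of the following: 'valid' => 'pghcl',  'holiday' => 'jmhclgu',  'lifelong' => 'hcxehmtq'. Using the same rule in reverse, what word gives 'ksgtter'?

scanner

v(21)→p(15) and a(0)→g(6) fit y≡19x+6 (mod 26); the inverse of 19 mod 26 is 11. This is an affine cipher: with a=0,…,z=25, each position x becomes (19x+6) mod 26.
Reversing it on ksgtter: k(10)→11·(10−6)≡18=s; s(18)→11·(18−6)≡2=c; g(6)→11·(6−6)≡0=a; t(19)→11·(19−6)≡13=n; t(19)→11·(19−6)≡13=n; e(4)→11·(4−6)≡4=e; r(17)→11·(17−6)≡17=r (all mod 26).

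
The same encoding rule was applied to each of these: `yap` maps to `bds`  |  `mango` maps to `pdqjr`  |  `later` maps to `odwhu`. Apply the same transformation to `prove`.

Compare letters: y→b is +3, a→d is +3, p→s is +3 — a constant shift. Every letter moves 3 places later in the alphabet, wrapping around z→a.
On prove: p+3=s, r+3=u, o+3=r, v+3=y, e+3=h.

suryh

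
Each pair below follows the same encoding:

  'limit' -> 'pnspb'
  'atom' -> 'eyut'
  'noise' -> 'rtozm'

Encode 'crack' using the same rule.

gwgjs

In limit: l→p is +4, i→n is +5, m→s is +6, i→p is +7 — the shift increases by 1 each position. The shift increases by 1 at each position, starting from +4: 4, 5, 6, ….
Applying it to crack: c+4=g, r+5=w, a+6=g, c+7=j, k+8=s.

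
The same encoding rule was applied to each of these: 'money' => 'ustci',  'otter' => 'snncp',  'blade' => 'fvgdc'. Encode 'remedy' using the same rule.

pcucdi

This is an affine cipher: with a=0,…,z=25, each position x becomes (25x+6) mod 26.
For remedy: r(17)→25·17+6≡15=p; e(4)→25·4+6≡2=c; m(12)→25·12+6≡20=u; e(4)→25·4+6≡2=c; d(3)→25·3+6≡3=d; y(24)→25·24+6≡8=i (all mod 26).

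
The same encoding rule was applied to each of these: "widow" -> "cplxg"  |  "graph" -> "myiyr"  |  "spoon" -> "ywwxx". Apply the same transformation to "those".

zowbo

In widow: w→c is +6, i→p is +7, d→l is +8, o→x is +9 — the shift increases by 1 each position. The shift increases by 1 at each position, starting from +6: 6, 7, 8, ….
Applying it to those: t+6=z, h+7=o, o+8=w, s+9=b, e+10=o.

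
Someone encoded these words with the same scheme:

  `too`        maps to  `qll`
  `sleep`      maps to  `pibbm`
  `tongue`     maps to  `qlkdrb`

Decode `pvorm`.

syrup

This is a Caesar cipher with shift 23.
Reversing it on pvorm: p−23=s, v−23=y, o−23=r, r−23=u, m−23=p.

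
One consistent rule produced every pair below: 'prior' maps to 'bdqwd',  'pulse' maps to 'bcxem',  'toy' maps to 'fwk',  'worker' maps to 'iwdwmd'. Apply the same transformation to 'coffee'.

The shift depends on letter class: consonant p→b is +12, but vowel i→q is +8. Vowels shift forward by 8 and consonants shift forward by 12.
Applying it to coffee: c(cons)+12=o, o(vowel)+8=w, f(cons)+12=r, f(cons)+12=r, e(vowel)+8=m, e(vowel)+8=m.

owrrmm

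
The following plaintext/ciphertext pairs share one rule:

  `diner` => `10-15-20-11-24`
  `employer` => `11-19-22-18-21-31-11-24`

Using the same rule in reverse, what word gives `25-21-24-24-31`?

sorry

Each letter is replaced by its alphabet position (a=1..z=26) + 6.
Undoing it on 25-21-24-24-31: 25→(25−6)÷1=19=s, 21→(21−6)÷1=15=o, 24→(24−6)÷1=18=r, 24→(24−6)÷1=18=r, 31→(31−6)÷1=25=y.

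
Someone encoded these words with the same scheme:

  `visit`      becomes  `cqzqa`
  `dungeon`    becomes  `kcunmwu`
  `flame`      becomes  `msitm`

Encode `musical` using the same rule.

tczqjis

Two shifts are in play — +8 for a/e/i/o/u, +7 for every other letter.
On musical: m(cons)+7=t, u(vowel)+8=c, s(cons)+7=z, i(vowel)+8=q, c(cons)+7=j, a(vowel)+8=i, l(cons)+7=s.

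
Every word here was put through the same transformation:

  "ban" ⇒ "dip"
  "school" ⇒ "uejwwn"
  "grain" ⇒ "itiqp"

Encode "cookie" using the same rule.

ewwmqm

The rule splits by letter class: vowels +8, consonants +2.
For cookie: c(cons)+2=e, o(vowel)+8=w, o(vowel)+8=w, k(cons)+2=m, i(vowel)+8=q, e(vowel)+8=m.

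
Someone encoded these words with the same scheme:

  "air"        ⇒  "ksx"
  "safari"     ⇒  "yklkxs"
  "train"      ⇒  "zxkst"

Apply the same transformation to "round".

Two shifts are in play — +10 for a/e/i/o/u, +6 for every other letter.
For round: r(cons)+6=x, o(vowel)+10=y, u(vowel)+10=e, n(cons)+6=t, d(cons)+6=j.

xyetj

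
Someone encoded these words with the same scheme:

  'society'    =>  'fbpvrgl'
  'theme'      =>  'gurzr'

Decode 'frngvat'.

Every letter moves 13 places later in the alphabet, wrapping around z→a.
Decoding frngvat: f−13=s, r−13=e, n−13=a, g−13=t, v−13=i, a−13=n, t−13=g.

seating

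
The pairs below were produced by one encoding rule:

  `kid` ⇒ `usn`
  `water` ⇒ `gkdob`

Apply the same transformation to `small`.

cwkvv

Compare letters: k→u is +10, i→s is +10, d→n is +10 — a constant shift. This is a Caesar cipher with shift 10.
On small: s+10=c, m+10=w, a+10=k, l+10=v, l+10=v.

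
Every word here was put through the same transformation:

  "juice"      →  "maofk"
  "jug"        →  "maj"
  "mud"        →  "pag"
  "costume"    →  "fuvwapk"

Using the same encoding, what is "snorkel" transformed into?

The shift depends on letter class: consonant j→m is +3, but vowel u→a is +6. Two shifts are in play — +6 for a/e/i/o/u, +3 for every other letter.
Applying it to snorkel: s(cons)+3=v, n(cons)+3=q, o(vowel)+6=u, r(cons)+3=u, k(cons)+3=n, e(vowel)+6=k, l(cons)+3=o.

vquunko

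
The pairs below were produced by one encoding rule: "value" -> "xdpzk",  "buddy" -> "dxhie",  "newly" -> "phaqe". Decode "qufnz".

In value: v→x is +2, a→d is +3, l→p is +4, u→z is +5 — the shift increases by 1 each position. The shift increases by 1 at each position, starting from +2: 2, 3, 4, ….
Undoing it on qufnz: q−2=o, u−3=r, f−4=b, n−5=i, z−6=t.

orbit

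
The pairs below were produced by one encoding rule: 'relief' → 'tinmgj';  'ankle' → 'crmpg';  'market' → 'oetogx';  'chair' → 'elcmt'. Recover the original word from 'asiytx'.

yogurt

Shifts by position in relief: pos 0: r→t (+2), pos 1: e→i (+4), pos 2: l→n (+2), pos 3: i→m (+4) — repeating every 2. The shifts repeat in a cycle of length 2: positions 0,1,… shift by +2, +4, then the pattern repeats.
Decoding asiytx: a−2=y, s−4=o, i−2=g, y−4=u, t−2=r, x−4=t.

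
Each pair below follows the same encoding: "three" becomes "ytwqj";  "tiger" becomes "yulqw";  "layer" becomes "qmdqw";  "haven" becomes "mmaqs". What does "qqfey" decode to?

Shifts by position in three: pos 0: t→y (+5), pos 1: h→t (+12), pos 2: r→w (+5), pos 3: e→q (+12) — repeating every 2. It's a Vigenère-style cipher with numeric key [5,12]: position i shifts by key[i mod 2].
Reversing it on qqfey: q−5=l, q−12=e, f−5=a, e−12=s, y−5=t.

least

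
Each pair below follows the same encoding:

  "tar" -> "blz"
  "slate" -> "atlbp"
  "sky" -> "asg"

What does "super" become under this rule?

The shift depends on letter class: consonant t→b is +8, but vowel a→l is +11. Two shifts are in play — +11 for a/e/i/o/u, +8 for every other letter.
On super: s(cons)+8=a, u(vowel)+11=f, p(cons)+8=x, e(vowel)+11=p, r(cons)+8=z.

afxpz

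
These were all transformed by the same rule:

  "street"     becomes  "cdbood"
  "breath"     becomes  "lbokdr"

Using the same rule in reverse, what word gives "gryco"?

Each letter is shifted forward by 10 in the alphabet (a Caesar shift of +10).
Undoing it on gryco: g−10=w, r−10=h, y−10=o, c−10=s, o−10=e.

whose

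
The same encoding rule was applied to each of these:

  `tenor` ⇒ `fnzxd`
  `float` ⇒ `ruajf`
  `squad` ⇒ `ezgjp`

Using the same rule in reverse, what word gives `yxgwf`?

mount

Shifts by position in tenor: pos 0: t→f (+12), pos 1: e→n (+9), pos 2: n→z (+12), pos 3: o→x (+9) — repeating every 2. It's a Vigenère-style cipher with numeric key [12,9]: position i shifts by key[i mod 2].
Undoing it on yxgwf: y−12=m, x−9=o, g−12=u, w−9=n, f−12=t.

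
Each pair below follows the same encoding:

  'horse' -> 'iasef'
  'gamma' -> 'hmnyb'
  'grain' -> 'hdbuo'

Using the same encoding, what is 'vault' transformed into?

Shifts by position in horse: pos 0: h→i (+1), pos 1: o→a (+12), pos 2: r→s (+1), pos 3: s→e (+12) — repeating every 2. A repeating key of period 2 is used — shifts +1, +12 over and over.
For vault: v+1=w, a+12=m, u+1=v, l+12=x, t+1=u.

wmvxu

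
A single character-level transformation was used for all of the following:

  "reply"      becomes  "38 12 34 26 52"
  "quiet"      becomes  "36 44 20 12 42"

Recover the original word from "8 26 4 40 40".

class

r(#18)→38 and e(#5)→12: differences scale by 2, so n = 2·pos + 2. Each letter becomes 2×(its alphabet position, a=1..z=26) + 2.
Reversing it on 8 26 4 40 40: 8→(8−2)÷2=3=c, 26→(26−2)÷2=12=l, 4→(4−2)÷2=1=a, 40→(40−2)÷2=19=s, 40→(40−2)÷2=19=s.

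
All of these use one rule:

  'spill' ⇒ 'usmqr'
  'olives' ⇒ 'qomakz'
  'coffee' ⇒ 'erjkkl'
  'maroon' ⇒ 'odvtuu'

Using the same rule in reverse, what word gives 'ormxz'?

Letter i (0-indexed) is shifted by i+2, so successive shifts are 2, 3, 4, ….
Decoding ormxz: o−2=m, r−3=o, m−4=i, x−5=s, z−6=t.

moist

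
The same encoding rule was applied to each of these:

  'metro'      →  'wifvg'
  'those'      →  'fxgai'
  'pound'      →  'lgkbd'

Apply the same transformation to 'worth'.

ugvfx

m(12)→w(22) and e(4)→i(8) fit y≡5x+14 (mod 26); the inverse of 5 mod 26 is 21. Each letter's alphabet position (a=0..z=25) is mapped through 5·x+14 mod 26 — an affine cipher.
For worth: w(22)→5·22+14≡20=u; o(14)→5·14+14≡6=g; r(17)→5·17+14≡21=v; t(19)→5·19+14≡5=f; h(7)→5·7+14≡23=x (all mod 26).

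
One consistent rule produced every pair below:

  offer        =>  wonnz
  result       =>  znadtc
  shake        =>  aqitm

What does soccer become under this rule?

axklma

Shifts by position in offer: pos 0: o→w (+8), pos 1: f→o (+9), pos 2: f→n (+8), pos 3: e→n (+9) — repeating every 2. A repeating key of period 2 is used — shifts +8, +9 over and over.
On soccer: s+8=a, o+9=x, c+8=k, c+9=l, e+8=m, r+9=a.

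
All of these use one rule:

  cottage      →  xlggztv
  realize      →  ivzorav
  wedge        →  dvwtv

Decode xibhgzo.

This is the alphabet-reversal cipher (Atbash): a becomes z, b becomes y, etc.
Undoing it on xibhgzo: x↔c, i↔r, b↔y, h↔s, g↔t, z↔a, o↔l.

crystal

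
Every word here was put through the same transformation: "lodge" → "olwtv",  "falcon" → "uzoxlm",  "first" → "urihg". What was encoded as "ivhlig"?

resort

Each pair mirrors across the alphabet (l↔o, o↔l, d↔w): positions sum to 25. This is the alphabet-reversal cipher (Atbash): a becomes z, b becomes y, etc.
Reversing it on ivhlig: i↔r, v↔e, h↔s, l↔o, i↔r, g↔t.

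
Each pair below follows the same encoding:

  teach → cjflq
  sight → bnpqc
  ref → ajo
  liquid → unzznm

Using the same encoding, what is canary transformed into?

lfwfah

The shift depends on letter class: consonant t→c is +9, but vowel e→j is +5. The rule splits by letter class: vowels +5, consonants +9.
For canary: c(cons)+9=l, a(vowel)+5=f, n(cons)+9=w, a(vowel)+5=f, r(cons)+9=a, y(cons)+9=h.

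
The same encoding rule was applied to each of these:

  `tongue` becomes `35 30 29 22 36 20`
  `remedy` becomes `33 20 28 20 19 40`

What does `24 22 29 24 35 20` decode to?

ignite

t is letter #20 and maps to 35: an offset of 15. Letters become their 1-based position plus 15 (so a→16, b→17, …).
Reversing it on 24 22 29 24 35 20: 24→(24−15)÷1=9=i, 22→(22−15)÷1=7=g, 29→(29−15)÷1=14=n, 24→(24−15)÷1=9=i, 35→(35−15)÷1=20=t, 20→(20−15)÷1=5=e.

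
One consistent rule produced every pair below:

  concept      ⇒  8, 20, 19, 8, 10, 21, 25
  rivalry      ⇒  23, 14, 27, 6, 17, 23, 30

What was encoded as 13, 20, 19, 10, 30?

c is letter #3 and maps to 8: an offset of 5. The number is (letter's place in the alphabet, a=1) + 5.
Undoing it on 13, 20, 19, 10, 30: 13→(13−5)÷1=8=h, 20→(20−5)÷1=15=o, 19→(19−5)÷1=14=n, 10→(10−5)÷1=5=e, 30→(30−5)÷1=25=y.

honey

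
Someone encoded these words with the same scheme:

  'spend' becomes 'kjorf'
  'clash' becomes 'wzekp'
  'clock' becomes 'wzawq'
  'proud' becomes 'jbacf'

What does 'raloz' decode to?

novel

s(18)→k(10) and p(15)→j(9) fit y≡9x+4 (mod 26); the inverse of 9 mod 26 is 3. Treating letters as 0–25, the rule is x ↦ 9x + 4 (mod 26).
Decoding raloz: r(17)→3·(17−4)≡13=n; a(0)→3·(0−4)≡14=o; l(11)→3·(11−4)≡21=v; o(14)→3·(14−4)≡4=e; z(25)→3·(25−4)≡11=l (all mod 26).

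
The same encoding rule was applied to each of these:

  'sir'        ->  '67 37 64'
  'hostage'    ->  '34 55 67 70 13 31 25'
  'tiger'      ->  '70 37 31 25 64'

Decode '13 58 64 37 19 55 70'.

apricot

s(#19)→67 and i(#9)→37: differences scale by 3, so n = 3·pos + 10. The formula is n = 3×(alphabet index, a=1) + 10.
Undoing it on 13 58 64 37 19 55 70: 13→(13−10)÷3=1=a, 58→(58−10)÷3=16=p, 64→(64−10)÷3=18=r, 37→(37−10)÷3=9=i, 19→(19−10)÷3=3=c, 55→(55−10)÷3=15=o, 70→(70−10)÷3=20=t.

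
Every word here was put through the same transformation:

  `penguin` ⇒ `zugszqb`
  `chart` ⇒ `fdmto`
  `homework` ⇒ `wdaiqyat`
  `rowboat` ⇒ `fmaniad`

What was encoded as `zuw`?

kin

Read the word backwards and shift each letter +12.
Undoing it on zuw: shift back: z−12=n, u−12=i, w−12=k → nik; then reverse → kin.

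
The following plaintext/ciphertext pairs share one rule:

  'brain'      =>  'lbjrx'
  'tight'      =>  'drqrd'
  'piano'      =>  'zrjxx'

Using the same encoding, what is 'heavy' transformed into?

rnjfi

Two shifts are in play — +9 for a/e/i/o/u, +10 for every other letter.
Applying it to heavy: h(cons)+10=r, e(vowel)+9=n, a(vowel)+9=j, v(cons)+10=f, y(cons)+10=i.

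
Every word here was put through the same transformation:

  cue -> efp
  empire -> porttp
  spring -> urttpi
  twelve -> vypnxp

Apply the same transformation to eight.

ptijv

The shift depends on letter class: consonant c→e is +2, but vowel u→f is +11. Two shifts are in play — +11 for a/e/i/o/u, +2 for every other letter.
For eight: e(vowel)+11=p, i(vowel)+11=t, g(cons)+2=i, h(cons)+2=j, t(cons)+2=v.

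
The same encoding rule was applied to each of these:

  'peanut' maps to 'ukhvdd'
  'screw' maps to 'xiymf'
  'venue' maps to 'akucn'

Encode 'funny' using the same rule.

The shift increases by 1 at each position, starting from +5: 5, 6, 7, ….
Applying it to funny: f+5=k, u+6=a, n+7=u, n+8=v, y+9=h.

kauvh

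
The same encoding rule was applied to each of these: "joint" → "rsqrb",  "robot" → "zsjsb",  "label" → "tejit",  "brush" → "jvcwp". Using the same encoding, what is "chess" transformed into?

klmwa

Shifts by position in joint: pos 0: j→r (+8), pos 1: o→s (+4), pos 2: i→q (+8), pos 3: n→r (+4) — repeating every 2. The shifts repeat in a cycle of length 2: positions 0,1,… shift by +8, +4, then the pattern repeats.
For chess: c+8=k, h+4=l, e+8=m, s+4=w, s+8=a.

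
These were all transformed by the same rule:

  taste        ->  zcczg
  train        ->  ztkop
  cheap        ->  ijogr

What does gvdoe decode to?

Shifts by position in taste: pos 0: t→z (+6), pos 1: a→c (+2), pos 2: s→c (+10), pos 3: t→z (+6), pos 4: e→g (+2) — repeating every 3. A repeating key of period 3 is used — shifts +6, +2, +10 over and over.
Undoing it on gvdoe: g−6=a, v−2=t, d−10=t, o−6=i, e−2=c.

attic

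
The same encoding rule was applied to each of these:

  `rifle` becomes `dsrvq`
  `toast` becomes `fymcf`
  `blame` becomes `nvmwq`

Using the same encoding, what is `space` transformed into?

Shifts by position in rifle: pos 0: r→d (+12), pos 1: i→s (+10), pos 2: f→r (+12), pos 3: l→v (+10) — repeating every 2. A repeating key of period 2 is used — shifts +12, +10 over and over.
For space: s+12=e, p+10=z, a+12=m, c+10=m, e+12=q.

ezmmq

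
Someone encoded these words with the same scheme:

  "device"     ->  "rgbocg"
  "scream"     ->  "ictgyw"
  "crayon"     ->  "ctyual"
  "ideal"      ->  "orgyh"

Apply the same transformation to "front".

vtalx

d(3)→r(17) and e(4)→g(6) fit y≡15x+24 (mod 26); the inverse of 15 mod 26 is 7. This is an affine cipher: with a=0,…,z=25, each position x becomes (15x+24) mod 26.
Applying it to front: f(5)→15·5+24≡21=v; r(17)→15·17+24≡19=t; o(14)→15·14+24≡0=a; n(13)→15·13+24≡11=l; t(19)→15·19+24≡23=x (all mod 26).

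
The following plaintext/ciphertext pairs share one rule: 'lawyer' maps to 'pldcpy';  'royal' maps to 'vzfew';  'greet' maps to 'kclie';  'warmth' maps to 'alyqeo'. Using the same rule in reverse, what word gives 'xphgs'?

teach

Shifts by position in lawyer: pos 0: l→p (+4), pos 1: a→l (+11), pos 2: w→d (+7), pos 3: y→c (+4), pos 4: e→p (+11), pos 5: r→y (+7) — repeating every 3. It's a Vigenère-style cipher with numeric key [4,11,7]: position i shifts by key[i mod 3].
Reversing it on xphgs: x−4=t, p−11=e, h−7=a, g−4=c, s−11=h.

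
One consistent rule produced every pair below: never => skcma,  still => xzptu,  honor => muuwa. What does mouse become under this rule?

ruban

In never: n→s is +5, e→k is +6, v→c is +7, e→m is +8 — the shift increases by 1 each position. The shift increases by 1 at each position, starting from +5: 5, 6, 7, ….
On mouse: m+5=r, o+6=u, u+7=b, s+8=a, e+9=n.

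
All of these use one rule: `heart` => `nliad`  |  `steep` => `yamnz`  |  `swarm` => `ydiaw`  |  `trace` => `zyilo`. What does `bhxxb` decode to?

The shift increases by 1 at each position, starting from +6: 6, 7, 8, ….
Reversing it on bhxxb: b−6=v, h−7=a, x−8=p, x−9=o, b−10=r.

vapor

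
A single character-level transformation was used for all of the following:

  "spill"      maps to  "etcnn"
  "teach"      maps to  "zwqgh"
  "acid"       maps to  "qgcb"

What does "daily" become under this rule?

s(18)→e(4) and p(15)→t(19) fit y≡21x+16 (mod 26); the inverse of 21 mod 26 is 5. Each letter's alphabet position (a=0..z=25) is mapped through 21·x+16 mod 26 — an affine cipher.
For daily: d(3)→21·3+16≡1=b; a(0)→21·0+16≡16=q; i(8)→21·8+16≡2=c; l(11)→21·11+16≡13=n; y(24)→21·24+16≡0=a (all mod 26).

bqcna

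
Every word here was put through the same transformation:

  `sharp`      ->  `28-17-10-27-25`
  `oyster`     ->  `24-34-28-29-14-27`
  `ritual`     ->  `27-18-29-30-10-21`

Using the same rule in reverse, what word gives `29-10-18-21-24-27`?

tailor

s is letter #19 and maps to 28: an offset of 9. Each letter is replaced by its alphabet position (a=1..z=26) + 9.
Undoing it on 29-10-18-21-24-27: 29→(29−9)÷1=20=t, 10→(10−9)÷1=1=a, 18→(18−9)÷1=9=i, 21→(21−9)÷1=12=l, 24→(24−9)÷1=15=o, 27→(27−9)÷1=18=r.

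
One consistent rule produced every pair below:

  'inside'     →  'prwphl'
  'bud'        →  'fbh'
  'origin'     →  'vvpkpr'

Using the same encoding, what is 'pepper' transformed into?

tlttlv

The shift depends on letter class: consonant n→r is +4, but vowel i→p is +7. Two shifts are in play — +7 for a/e/i/o/u, +4 for every other letter.
For pepper: p(cons)+4=t, e(vowel)+7=l, p(cons)+4=t, p(cons)+4=t, e(vowel)+7=l, r(cons)+4=v.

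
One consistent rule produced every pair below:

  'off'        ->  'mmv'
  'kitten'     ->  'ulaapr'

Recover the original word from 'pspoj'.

chili

Read the word backwards and shift each letter +7.
Decoding pspoj: shift back: p−7=i, s−7=l, p−7=i, o−7=h, j−7=c → ilihc; then reverse → chili.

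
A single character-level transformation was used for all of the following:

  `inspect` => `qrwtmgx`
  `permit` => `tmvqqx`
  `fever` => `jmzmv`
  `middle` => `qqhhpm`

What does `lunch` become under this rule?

The shift depends on letter class: consonant n→r is +4, but vowel i→q is +8. Vowels shift forward by 8 and consonants shift forward by 4.
On lunch: l(cons)+4=p, u(vowel)+8=c, n(cons)+4=r, c(cons)+4=g, h(cons)+4=l.

pcrgl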